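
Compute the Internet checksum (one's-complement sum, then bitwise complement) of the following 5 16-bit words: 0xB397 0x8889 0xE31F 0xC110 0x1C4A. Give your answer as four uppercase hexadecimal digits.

One's-complement addition (fold any carry out of bit 15 back into bit 0):
  0xB397 + 0x8889 = 0x13C20 → wrap carry → 0x3C21
  0x3C21 + 0xE31F = 0x11F40 → wrap carry → 0x1F41
  0x1F41 + 0xC110 = 0x0E051
  0xE051 + 0x1C4A = 0x0FC9B
One's-complement sum = 0xFC9B.
Checksum = ~0xFC9B & 0xFFFF = 0x0364.

0364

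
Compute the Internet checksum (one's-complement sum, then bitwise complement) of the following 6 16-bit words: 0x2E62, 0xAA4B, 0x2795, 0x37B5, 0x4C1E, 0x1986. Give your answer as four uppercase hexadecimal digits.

6263

One's-complement addition (fold any carry out of bit 15 back into bit 0):
  0x2E62 + 0xAA4B = 0x0D8AD
  0xD8AD + 0x2795 = 0x10042 → wrap carry → 0x0043
  0x0043 + 0x37B5 = 0x037F8
  0x37F8 + 0x4C1E = 0x08416
  0x8416 + 0x1986 = 0x09D9C
One's-complement sum = 0x9D9C.
Checksum = ~0x9D9C & 0xFFFF = 0x6263.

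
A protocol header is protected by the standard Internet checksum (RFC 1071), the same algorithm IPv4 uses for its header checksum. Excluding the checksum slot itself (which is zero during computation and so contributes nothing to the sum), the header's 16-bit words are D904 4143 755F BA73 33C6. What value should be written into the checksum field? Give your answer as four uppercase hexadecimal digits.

821E

One's-complement addition (fold any carry out of bit 15 back into bit 0):
  0xD904 + 0x4143 = 0x11A47 → wrap carry → 0x1A48
  0x1A48 + 0x755F = 0x08FA7
  0x8FA7 + 0xBA73 = 0x14A1A → wrap carry → 0x4A1B
  0x4A1B + 0x33C6 = 0x07DE1
One's-complement sum = 0x7DE1.
Checksum = ~0x7DE1 & 0xFFFF = 0x821E.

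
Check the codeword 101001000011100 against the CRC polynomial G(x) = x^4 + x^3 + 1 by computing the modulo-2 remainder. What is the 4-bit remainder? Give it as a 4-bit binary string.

Modulo-2 division of 101001000011100 by 11001:
  pos 0: 10100 XOR 11001 = 01101
  pos 1: 11011 XOR 11001 = 00010
  pos 4: 10000 XOR 11001 = 01001
  pos 5: 10010 XOR 11001 = 01011
  pos 6: 10111 XOR 11001 = 01110
  pos 7: 11101 XOR 11001 = 00100
  pos 9: 10010 XOR 11001 = 01011
  pos 10: 10110 XOR 11001 = 01111
Remainder = 1111 (nonzero — an error is detected).

1111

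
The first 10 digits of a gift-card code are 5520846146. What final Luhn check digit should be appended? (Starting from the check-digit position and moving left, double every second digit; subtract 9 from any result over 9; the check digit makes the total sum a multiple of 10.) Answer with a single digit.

Partial digits right→left: 6 4 1 6 4 8 0 2 5 5
Double every second digit counting from the check-digit position (so the 1st, 3rd, 5th, ... of the partial from the right).
  doubled (with −9 where >9): 3 2 8 0 1 → sum 14
  kept as-is: 4 6 8 2 5 → sum 25
Total = 14 + 25 = 39.
Check digit = (10 − (39 mod 10)) mod 10 = 1.

1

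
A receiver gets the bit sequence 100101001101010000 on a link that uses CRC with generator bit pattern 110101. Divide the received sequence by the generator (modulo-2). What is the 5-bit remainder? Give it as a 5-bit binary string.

Modulo-2 division of 100101001101010000 by 110101:
  pos 0: 100101 XOR 110101 = 010000
  pos 1: 100000 XOR 110101 = 010101
  pos 2: 101010 XOR 110101 = 011111
  pos 3: 111111 XOR 110101 = 001010
  pos 5: 101010 XOR 110101 = 011111
  pos 6: 111111 XOR 110101 = 001010
  pos 8: 101001 XOR 110101 = 011100
  pos 9: 111000 XOR 110101 = 001101
  pos 11: 110100 XOR 110101 = 000001
Remainder = 00010 (nonzero — an error is detected).

00010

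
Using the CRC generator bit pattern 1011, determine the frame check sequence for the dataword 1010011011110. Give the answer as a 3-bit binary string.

101

Append 3 zeros: 1010011011110000. Divide by 1011 (XOR where the leading bit is 1):
  pos 0: 1010 XOR 1011 = 0001
  pos 3: 1011 XOR 1011 = 0000
  pos 8: 1111 XOR 1011 = 0100
  pos 9: 1000 XOR 1011 = 0011
  pos 11: 1100 XOR 1011 = 0111
  pos 12: 1110 XOR 1011 = 0101
Remainder (last 3 bits) = 101. This is the CRC / FCS.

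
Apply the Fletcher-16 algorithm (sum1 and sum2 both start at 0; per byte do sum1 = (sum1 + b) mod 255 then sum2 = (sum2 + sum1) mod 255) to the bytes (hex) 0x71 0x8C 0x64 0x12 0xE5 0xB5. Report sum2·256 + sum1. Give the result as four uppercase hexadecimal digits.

B010

Running sums (mod 255):
  after byte 0 (0x71): sum1=113, sum2=113
  after byte 1 (0x8C): sum1=253, sum2=111
  after byte 2 (0x64): sum1=98, sum2=209
  after byte 3 (0x12): sum1=116, sum2=70
  after byte 4 (0xE5): sum1=90, sum2=160
  after byte 5 (0xB5): sum1=16, sum2=176
Checksum = sum2·256 + sum1 = 176·256 + 16 = 45072 = 0xB010.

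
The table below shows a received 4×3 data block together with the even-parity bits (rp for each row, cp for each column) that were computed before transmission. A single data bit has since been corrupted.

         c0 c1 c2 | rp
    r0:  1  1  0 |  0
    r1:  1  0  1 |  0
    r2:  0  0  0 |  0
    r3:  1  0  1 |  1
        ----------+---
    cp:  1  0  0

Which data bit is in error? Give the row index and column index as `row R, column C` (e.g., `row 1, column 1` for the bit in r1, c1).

Recompute each row's even parity and compare to rp:
  r0: data parity 0, sent rp 0 → ok
  r1: data parity 0, sent rp 0 → ok
  r2: data parity 0, sent rp 0 → ok
  r3: data parity 0, sent rp 1 → mismatch
Recompute each column's even parity and compare to cp:
  c0: data parity 1, sent cp 1 → ok
  c1: data parity 1, sent cp 0 → mismatch
  c2: data parity 0, sent cp 0 → ok
Exactly one row (r3) and one column (c1) fail → the flipped bit is at their intersection.

row 3, column 1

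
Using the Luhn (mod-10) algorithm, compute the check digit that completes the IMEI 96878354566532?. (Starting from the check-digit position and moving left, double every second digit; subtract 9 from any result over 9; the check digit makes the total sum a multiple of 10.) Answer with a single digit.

6

Partial digits right→left: 2 3 5 6 6 5 4 5 3 8 7 8 6 9
Double every second digit counting from the check-digit position (so the 1st, 3rd, 5th, ... of the partial from the right).
  doubled (with −9 where >9): 4 1 3 8 6 5 3 → sum 30
  kept as-is: 3 6 5 5 8 8 9 → sum 44
Total = 30 + 44 = 74.
Check digit = (10 − (74 mod 10)) mod 10 = 6.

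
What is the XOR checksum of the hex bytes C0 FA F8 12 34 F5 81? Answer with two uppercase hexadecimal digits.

XOR the bytes together:
  start with 0xC0
  0xC0 ⊕ 0xFA = 0x3A
  0x3A ⊕ 0xF8 = 0xC2
  0xC2 ⊕ 0x12 = 0xD0
  0xD0 ⊕ 0x34 = 0xE4
  0xE4 ⊕ 0xF5 = 0x11
  0x11 ⊕ 0x81 = 0x90

90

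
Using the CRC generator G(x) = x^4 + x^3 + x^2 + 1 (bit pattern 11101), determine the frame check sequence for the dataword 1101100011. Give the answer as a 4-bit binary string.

1111

Append 4 zeros: 11011000110000. Divide by 11101 (XOR where the leading bit is 1):
  pos 0: 11011 XOR 11101 = 00110
  pos 2: 11000 XOR 11101 = 00101
  pos 4: 10101 XOR 11101 = 01000
  pos 5: 10001 XOR 11101 = 01100
  pos 6: 11000 XOR 11101 = 00101
  pos 8: 10100 XOR 11101 = 01001
  pos 9: 10010 XOR 11101 = 01111
Remainder (last 4 bits) = 1111. This is the CRC / FCS.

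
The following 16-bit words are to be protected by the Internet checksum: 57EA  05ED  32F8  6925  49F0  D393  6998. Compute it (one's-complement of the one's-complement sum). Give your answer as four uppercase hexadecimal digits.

One's-complement addition (fold any carry out of bit 15 back into bit 0):
  0x57EA + 0x05ED = 0x05DD7
  0x5DD7 + 0x32F8 = 0x090CF
  0x90CF + 0x6925 = 0x0F9F4
  0xF9F4 + 0x49F0 = 0x143E4 → wrap carry → 0x43E5
  0x43E5 + 0xD393 = 0x11778 → wrap carry → 0x1779
  0x1779 + 0x6998 = 0x08111
One's-complement sum = 0x8111.
Checksum = ~0x8111 & 0xFFFF = 0x7EEE.

7EEE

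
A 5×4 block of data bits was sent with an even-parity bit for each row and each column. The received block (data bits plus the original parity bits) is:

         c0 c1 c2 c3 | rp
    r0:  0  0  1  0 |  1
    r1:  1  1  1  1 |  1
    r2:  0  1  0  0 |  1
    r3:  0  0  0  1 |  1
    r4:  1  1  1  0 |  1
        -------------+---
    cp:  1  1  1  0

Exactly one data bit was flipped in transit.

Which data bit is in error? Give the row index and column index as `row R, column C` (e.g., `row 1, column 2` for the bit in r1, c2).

Recompute each row's even parity and compare to rp:
  r0: data parity 1, sent rp 1 → ok
  r1: data parity 0, sent rp 1 → mismatch
  r2: data parity 1, sent rp 1 → ok
  r3: data parity 1, sent rp 1 → ok
  r4: data parity 1, sent rp 1 → ok
Recompute each column's even parity and compare to cp:
  c0: data parity 0, sent cp 1 → mismatch
  c1: data parity 1, sent cp 1 → ok
  c2: data parity 1, sent cp 1 → ok
  c3: data parity 0, sent cp 0 → ok
Exactly one row (r1) and one column (c0) fail → the flipped bit is at their intersection.

row 1, column 0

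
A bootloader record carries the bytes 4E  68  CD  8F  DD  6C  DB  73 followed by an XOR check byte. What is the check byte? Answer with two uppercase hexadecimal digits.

7D

XOR the bytes together:
  start with 0x4E
  0x4E ⊕ 0x68 = 0x26
  0x26 ⊕ 0xCD = 0xEB
  0xEB ⊕ 0x8F = 0x64
  0x64 ⊕ 0xDD = 0xB9
  0xB9 ⊕ 0x6C = 0xD5
  0xD5 ⊕ 0xDB = 0x0E
  0x0E ⊕ 0x73 = 0x7D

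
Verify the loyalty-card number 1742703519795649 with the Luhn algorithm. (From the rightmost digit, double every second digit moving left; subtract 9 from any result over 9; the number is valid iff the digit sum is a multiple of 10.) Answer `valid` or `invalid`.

invalid

From the right, keep odd positions and double even positions (subtract 9 from any doubled value over 9):
  doubled (positions 2,4,...): 8 1 5 2 6 5 8 2 → sum 37
  kept (positions 1,3,...): 9 6 9 9 5 0 2 7 → sum 47
Total = 84.
84 mod 10 = 4, so the number is invalid.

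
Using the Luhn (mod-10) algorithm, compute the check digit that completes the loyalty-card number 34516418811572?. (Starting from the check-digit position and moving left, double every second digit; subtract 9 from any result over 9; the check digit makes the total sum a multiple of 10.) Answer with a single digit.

Partial digits right→left: 2 7 5 1 1 8 8 1 4 6 1 5 4 3
Double every second digit counting from the check-digit position (so the 1st, 3rd, 5th, ... of the partial from the right).
  doubled (with −9 where >9): 4 1 2 7 8 2 8 → sum 32
  kept as-is: 7 1 8 1 6 5 3 → sum 31
Total = 32 + 31 = 63.
Check digit = (10 − (63 mod 10)) mod 10 = 7.

7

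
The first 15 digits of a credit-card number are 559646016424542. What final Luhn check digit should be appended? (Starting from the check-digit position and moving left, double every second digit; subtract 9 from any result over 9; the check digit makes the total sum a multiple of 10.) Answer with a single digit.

0

Partial digits right→left: 2 4 5 4 2 4 6 1 0 6 4 6 9 5 5
Double every second digit counting from the check-digit position (so the 1st, 3rd, 5th, ... of the partial from the right).
  doubled (with −9 where >9): 4 1 4 3 0 8 9 1 → sum 30
  kept as-is: 4 4 4 1 6 6 5 → sum 30
Total = 30 + 30 = 60.
Check digit = (10 − (60 mod 10)) mod 10 = 0.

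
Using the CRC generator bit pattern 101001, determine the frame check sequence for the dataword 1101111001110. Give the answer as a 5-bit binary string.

10110

Append 5 zeros: 110111100111000000. Divide by 101001 (XOR where the leading bit is 1):
  pos 0: 110111 XOR 101001 = 011110
  pos 1: 111101 XOR 101001 = 010100
  pos 2: 101000 XOR 101001 = 000001
  pos 7: 101110 XOR 101001 = 000111
  pos 10: 111000 XOR 101001 = 010001
  pos 11: 100010 XOR 101001 = 001011
Remainder (last 5 bits) = 10110. This is the CRC / FCS.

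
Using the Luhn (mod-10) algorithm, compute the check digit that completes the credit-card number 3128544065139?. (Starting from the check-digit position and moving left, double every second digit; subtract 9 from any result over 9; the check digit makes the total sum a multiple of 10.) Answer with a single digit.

Partial digits right→left: 9 3 1 5 6 0 4 4 5 8 2 1 3
Double every second digit counting from the check-digit position (so the 1st, 3rd, 5th, ... of the partial from the right).
  doubled (with −9 where >9): 9 2 3 8 1 4 6 → sum 33
  kept as-is: 3 5 0 4 8 1 → sum 21
Total = 33 + 21 = 54.
Check digit = (10 − (54 mod 10)) mod 10 = 6.

6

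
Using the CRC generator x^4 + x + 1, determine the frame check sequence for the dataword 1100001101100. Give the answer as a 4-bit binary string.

Append 4 zeros: 11000011011000000. Divide by 10011 (XOR where the leading bit is 1):
  pos 0: 11000 XOR 10011 = 01011
  pos 1: 10110 XOR 10011 = 00101
  pos 3: 10111 XOR 10011 = 00100
  pos 5: 10001 XOR 10011 = 00010
  pos 8: 10100 XOR 10011 = 00111
  pos 10: 11100 XOR 10011 = 01111
  pos 11: 11110 XOR 10011 = 01101
  pos 12: 11010 XOR 10011 = 01001
Remainder (last 4 bits) = 1001. This is the CRC / FCS.

1001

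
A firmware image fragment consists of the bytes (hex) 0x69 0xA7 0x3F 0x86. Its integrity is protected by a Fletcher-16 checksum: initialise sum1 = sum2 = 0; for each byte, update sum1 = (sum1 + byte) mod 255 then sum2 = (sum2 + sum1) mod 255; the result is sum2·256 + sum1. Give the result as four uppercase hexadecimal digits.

Running sums (mod 255):
  after byte 0 (0x69): sum1=105, sum2=105
  after byte 1 (0xA7): sum1=17, sum2=122
  after byte 2 (0x3F): sum1=80, sum2=202
  after byte 3 (0x86): sum1=214, sum2=161
Checksum = sum2·256 + sum1 = 161·256 + 214 = 41430 = 0xA1D6.

A1D6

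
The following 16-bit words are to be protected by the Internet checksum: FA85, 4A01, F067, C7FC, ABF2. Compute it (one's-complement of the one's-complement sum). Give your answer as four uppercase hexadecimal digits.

One's-complement addition (fold any carry out of bit 15 back into bit 0):
  0xFA85 + 0x4A01 = 0x14486 → wrap carry → 0x4487
  0x4487 + 0xF067 = 0x134EE → wrap carry → 0x34EF
  0x34EF + 0xC7FC = 0x0FCEB
  0xFCEB + 0xABF2 = 0x1A8DD → wrap carry → 0xA8DE
One's-complement sum = 0xA8DE.
Checksum = ~0xA8DE & 0xFFFF = 0x5721.

5721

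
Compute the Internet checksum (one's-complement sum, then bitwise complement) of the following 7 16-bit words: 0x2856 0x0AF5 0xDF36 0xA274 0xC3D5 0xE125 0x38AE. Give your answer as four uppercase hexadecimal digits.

6D5F

One's-complement addition (fold any carry out of bit 15 back into bit 0):
  0x2856 + 0x0AF5 = 0x0334B
  0x334B + 0xDF36 = 0x11281 → wrap carry → 0x1282
  0x1282 + 0xA274 = 0x0B4F6
  0xB4F6 + 0xC3D5 = 0x178CB → wrap carry → 0x78CC
  0x78CC + 0xE125 = 0x159F1 → wrap carry → 0x59F2
  0x59F2 + 0x38AE = 0x092A0
One's-complement sum = 0x92A0.
Checksum = ~0x92A0 & 0xFFFF = 0x6D5F.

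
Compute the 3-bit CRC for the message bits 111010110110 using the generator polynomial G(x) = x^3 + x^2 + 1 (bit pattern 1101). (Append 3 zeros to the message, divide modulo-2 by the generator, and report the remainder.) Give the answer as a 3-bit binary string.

110

Append 3 zeros: 111010110110000. Divide by 1101 (XOR where the leading bit is 1):
  pos 0: 1110 XOR 1101 = 0011
  pos 2: 1110 XOR 1101 = 0011
  pos 4: 1111 XOR 1101 = 0010
  pos 6: 1001 XOR 1101 = 0100
  pos 7: 1001 XOR 1101 = 0100
  pos 8: 1000 XOR 1101 = 0101
  pos 9: 1010 XOR 1101 = 0111
  pos 10: 1110 XOR 1101 = 0011
Remainder (last 3 bits) = 110. This is the CRC / FCS.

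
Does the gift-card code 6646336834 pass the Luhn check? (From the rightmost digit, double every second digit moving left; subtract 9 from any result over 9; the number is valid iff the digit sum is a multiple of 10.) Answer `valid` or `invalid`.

From the right, keep odd positions and double even positions (subtract 9 from any doubled value over 9):
  doubled (positions 2,4,...): 6 3 6 8 3 → sum 26
  kept (positions 1,3,...): 4 8 3 6 6 → sum 27
Total = 53.
53 mod 10 = 3, so the number is invalid.

invalid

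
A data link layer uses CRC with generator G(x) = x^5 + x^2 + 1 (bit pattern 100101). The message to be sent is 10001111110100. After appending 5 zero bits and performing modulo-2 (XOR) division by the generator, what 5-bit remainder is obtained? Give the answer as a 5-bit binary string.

10100

Append 5 zeros: 1000111111010000000. Divide by 100101 (XOR where the leading bit is 1):
  pos 0: 100011 XOR 100101 = 000110
  pos 3: 110111 XOR 100101 = 010010
  pos 4: 100101 XOR 100101 = 000000
  pos 11: 100000 XOR 100101 = 000101
Remainder (last 5 bits) = 10100. This is the CRC / FCS.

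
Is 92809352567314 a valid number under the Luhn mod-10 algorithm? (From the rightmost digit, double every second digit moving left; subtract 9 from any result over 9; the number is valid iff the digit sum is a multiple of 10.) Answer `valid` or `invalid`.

From the right, keep odd positions and double even positions (subtract 9 from any doubled value over 9):
  doubled (positions 2,4,...): 2 5 1 1 9 7 9 → sum 34
  kept (positions 1,3,...): 4 3 6 2 3 0 2 → sum 20
Total = 54.
54 mod 10 = 4, so the number is invalid.

invalid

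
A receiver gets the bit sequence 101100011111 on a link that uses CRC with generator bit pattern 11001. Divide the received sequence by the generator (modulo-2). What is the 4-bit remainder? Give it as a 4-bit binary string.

Modulo-2 division of 101100011111 by 11001:
  pos 0: 10110 XOR 11001 = 01111
  pos 1: 11110 XOR 11001 = 00111
  pos 3: 11101 XOR 11001 = 00100
  pos 5: 10011 XOR 11001 = 01010
  pos 6: 10101 XOR 11001 = 01100
  pos 7: 11001 XOR 11001 = 00000
Remainder = 0000 (zero — the frame passes the CRC check).

0000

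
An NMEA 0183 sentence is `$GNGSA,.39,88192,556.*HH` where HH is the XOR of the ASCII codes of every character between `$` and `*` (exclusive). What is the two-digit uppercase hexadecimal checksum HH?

76

XOR the ASCII codes of the payload characters:
  'G' = 0x47 → acc = 0x47
  'N' = 0x4E → acc = 0x09
  'G' = 0x47 → acc = 0x4E
  'S' = 0x53 → acc = 0x1D
  'A' = 0x41 → acc = 0x5C
  ',' = 0x2C → acc = 0x70
  '.' = 0x2E → acc = 0x5E
  '3' = 0x33 → acc = 0x6D
  '9' = 0x39 → acc = 0x54
  ',' = 0x2C → acc = 0x78
  '8' = 0x38 → acc = 0x40
  '8' = 0x38 → acc = 0x78
  '1' = 0x31 → acc = 0x49
  '9' = 0x39 → acc = 0x70
  '2' = 0x32 → acc = 0x42
  ',' = 0x2C → acc = 0x6E
  '5' = 0x35 → acc = 0x5B
  '5' = 0x35 → acc = 0x6E
  '6' = 0x36 → acc = 0x58
  '.' = 0x2E → acc = 0x76
Checksum = 0x76.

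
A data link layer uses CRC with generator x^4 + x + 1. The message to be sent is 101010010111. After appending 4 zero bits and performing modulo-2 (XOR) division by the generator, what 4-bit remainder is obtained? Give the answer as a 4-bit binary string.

1110

Append 4 zeros: 1010100101110000. Divide by 10011 (XOR where the leading bit is 1):
  pos 0: 10101 XOR 10011 = 00110
  pos 2: 11000 XOR 10011 = 01011
  pos 3: 10111 XOR 10011 = 00100
  pos 5: 10001 XOR 10011 = 00010
  pos 8: 10110 XOR 10011 = 00101
  pos 10: 10100 XOR 10011 = 00111
Remainder (last 4 bits) = 1110. This is the CRC / FCS.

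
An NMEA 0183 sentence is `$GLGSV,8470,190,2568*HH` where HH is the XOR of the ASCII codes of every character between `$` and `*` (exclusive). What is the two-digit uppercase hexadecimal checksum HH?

5F

XOR the ASCII codes of the payload characters:
  'G' = 0x47 → acc = 0x47
  'L' = 0x4C → acc = 0x0B
  'G' = 0x47 → acc = 0x4C
  'S' = 0x53 → acc = 0x1F
  'V' = 0x56 → acc = 0x49
  ',' = 0x2C → acc = 0x65
  '8' = 0x38 → acc = 0x5D
  '4' = 0x34 → acc = 0x69
  '7' = 0x37 → acc = 0x5E
  '0' = 0x30 → acc = 0x6E
  ',' = 0x2C → acc = 0x42
  '1' = 0x31 → acc = 0x73
  '9' = 0x39 → acc = 0x4A
  '0' = 0x30 → acc = 0x7A
  ',' = 0x2C → acc = 0x56
  '2' = 0x32 → acc = 0x64
  '5' = 0x35 → acc = 0x51
  '6' = 0x36 → acc = 0x67
  '8' = 0x38 → acc = 0x5F
Checksum = 0x5F.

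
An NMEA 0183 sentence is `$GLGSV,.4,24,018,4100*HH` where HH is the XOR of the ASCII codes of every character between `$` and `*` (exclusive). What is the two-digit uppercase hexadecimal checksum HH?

XOR the ASCII codes of the payload characters:
  'G' = 0x47 → acc = 0x47
  'L' = 0x4C → acc = 0x0B
  'G' = 0x47 → acc = 0x4C
  'S' = 0x53 → acc = 0x1F
  'V' = 0x56 → acc = 0x49
  ',' = 0x2C → acc = 0x65
  '.' = 0x2E → acc = 0x4B
  '4' = 0x34 → acc = 0x7F
  ',' = 0x2C → acc = 0x53
  '2' = 0x32 → acc = 0x61
  '4' = 0x34 → acc = 0x55
  ',' = 0x2C → acc = 0x79
  '0' = 0x30 → acc = 0x49
  '1' = 0x31 → acc = 0x78
  '8' = 0x38 → acc = 0x40
  ',' = 0x2C → acc = 0x6C
  '4' = 0x34 → acc = 0x58
  '1' = 0x31 → acc = 0x69
  '0' = 0x30 → acc = 0x59
  '0' = 0x30 → acc = 0x69
Checksum = 0x69.

69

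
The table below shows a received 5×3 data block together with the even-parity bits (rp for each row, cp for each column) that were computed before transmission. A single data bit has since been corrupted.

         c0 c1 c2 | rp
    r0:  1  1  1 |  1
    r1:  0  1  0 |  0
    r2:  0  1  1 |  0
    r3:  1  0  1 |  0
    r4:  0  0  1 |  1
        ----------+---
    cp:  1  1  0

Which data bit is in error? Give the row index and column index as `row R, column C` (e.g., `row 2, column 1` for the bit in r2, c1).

row 1, column 0

Recompute each row's even parity and compare to rp:
  r0: data parity 1, sent rp 1 → ok
  r1: data parity 1, sent rp 0 → mismatch
  r2: data parity 0, sent rp 0 → ok
  r3: data parity 0, sent rp 0 → ok
  r4: data parity 1, sent rp 1 → ok
Recompute each column's even parity and compare to cp:
  c0: data parity 0, sent cp 1 → mismatch
  c1: data parity 1, sent cp 1 → ok
  c2: data parity 0, sent cp 0 → ok
Exactly one row (r1) and one column (c0) fail → the flipped bit is at their intersection.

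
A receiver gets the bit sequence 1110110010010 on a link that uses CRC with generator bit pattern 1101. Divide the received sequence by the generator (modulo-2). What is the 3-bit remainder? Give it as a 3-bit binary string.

Modulo-2 division of 1110110010010 by 1101:
  pos 0: 1110 XOR 1101 = 0011
  pos 2: 1111 XOR 1101 = 0010
  pos 4: 1000 XOR 1101 = 0101
  pos 5: 1011 XOR 1101 = 0110
  pos 6: 1100 XOR 1101 = 0001
  pos 9: 1010 XOR 1101 = 0111
Remainder = 111 (nonzero — an error is detected).

111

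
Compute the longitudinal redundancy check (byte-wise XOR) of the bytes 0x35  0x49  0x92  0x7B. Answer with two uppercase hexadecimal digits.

95

XOR the bytes together:
  start with 0x35
  0x35 ⊕ 0x49 = 0x7C
  0x7C ⊕ 0x92 = 0xEE
  0xEE ⊕ 0x7B = 0x95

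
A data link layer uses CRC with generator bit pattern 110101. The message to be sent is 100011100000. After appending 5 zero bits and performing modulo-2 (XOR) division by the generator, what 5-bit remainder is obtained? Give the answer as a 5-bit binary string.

10111

Append 5 zeros: 10001110000000000. Divide by 110101 (XOR where the leading bit is 1):
  pos 0: 100011 XOR 110101 = 010110
  pos 1: 101101 XOR 110101 = 011000
  pos 2: 110000 XOR 110101 = 000101
  pos 5: 101000 XOR 110101 = 011101
  pos 6: 111010 XOR 110101 = 001111
  pos 8: 111100 XOR 110101 = 001001
  pos 10: 100100 XOR 110101 = 010001
  pos 11: 100010 XOR 110101 = 010111
Remainder (last 5 bits) = 10111. This is the CRC / FCS.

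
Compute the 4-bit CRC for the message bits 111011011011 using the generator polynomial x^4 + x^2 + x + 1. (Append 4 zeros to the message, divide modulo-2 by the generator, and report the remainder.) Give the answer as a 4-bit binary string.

1101

Append 4 zeros: 1110110110110000. Divide by 10111 (XOR where the leading bit is 1):
  pos 0: 11101 XOR 10111 = 01010
  pos 1: 10101 XOR 10111 = 00010
  pos 4: 10011 XOR 10111 = 00100
  pos 6: 10001 XOR 10111 = 00110
  pos 8: 11010 XOR 10111 = 01101
  pos 9: 11010 XOR 10111 = 01101
  pos 10: 11010 XOR 10111 = 01101
  pos 11: 11010 XOR 10111 = 01101
Remainder (last 4 bits) = 1101. This is the CRC / FCS.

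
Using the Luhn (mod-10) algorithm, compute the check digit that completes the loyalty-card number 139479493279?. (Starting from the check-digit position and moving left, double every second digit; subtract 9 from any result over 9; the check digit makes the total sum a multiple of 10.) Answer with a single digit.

Partial digits right→left: 9 7 2 3 9 4 9 7 4 9 3 1
Double every second digit counting from the check-digit position (so the 1st, 3rd, 5th, ... of the partial from the right).
  doubled (with −9 where >9): 9 4 9 9 8 6 → sum 45
  kept as-is: 7 3 4 7 9 1 → sum 31
Total = 45 + 31 = 76.
Check digit = (10 − (76 mod 10)) mod 10 = 4.

4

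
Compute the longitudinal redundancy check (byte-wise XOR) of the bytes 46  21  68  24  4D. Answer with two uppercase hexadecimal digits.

66

XOR the bytes together:
  start with 0x46
  0x46 ⊕ 0x21 = 0x67
  0x67 ⊕ 0x68 = 0x0F
  0x0F ⊕ 0x24 = 0x2B
  0x2B ⊕ 0x4D = 0x66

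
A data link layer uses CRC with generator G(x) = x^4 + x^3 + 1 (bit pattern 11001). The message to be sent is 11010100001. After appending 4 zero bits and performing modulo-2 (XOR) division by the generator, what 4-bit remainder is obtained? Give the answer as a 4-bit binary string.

1011

Append 4 zeros: 110101000010000. Divide by 11001 (XOR where the leading bit is 1):
  pos 0: 11010 XOR 11001 = 00011
  pos 3: 11100 XOR 11001 = 00101
  pos 5: 10100 XOR 11001 = 01101
  pos 6: 11011 XOR 11001 = 00010
  pos 9: 10000 XOR 11001 = 01001
  pos 10: 10010 XOR 11001 = 01011
Remainder (last 4 bits) = 1011. This is the CRC / FCS.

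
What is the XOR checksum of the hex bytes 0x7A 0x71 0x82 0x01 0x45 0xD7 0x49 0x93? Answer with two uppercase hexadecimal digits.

XOR the bytes together:
  start with 0x7A
  0x7A ⊕ 0x71 = 0x0B
  0x0B ⊕ 0x82 = 0x89
  0x89 ⊕ 0x01 = 0x88
  0x88 ⊕ 0x45 = 0xCD
  0xCD ⊕ 0xD7 = 0x1A
  0x1A ⊕ 0x49 = 0x53
  0x53 ⊕ 0x93 = 0xC0

C0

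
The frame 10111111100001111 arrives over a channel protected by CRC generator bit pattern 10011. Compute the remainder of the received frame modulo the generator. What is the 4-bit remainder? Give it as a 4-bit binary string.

Modulo-2 division of 10111111100001111 by 10011:
  pos 0: 10111 XOR 10011 = 00100
  pos 2: 10011 XOR 10011 = 00000
  pos 7: 11000 XOR 10011 = 01011
  pos 8: 10110 XOR 10011 = 00101
  pos 10: 10111 XOR 10011 = 00100
  pos 12: 10011 XOR 10011 = 00000
Remainder = 0000 (zero — the frame passes the CRC check).

0000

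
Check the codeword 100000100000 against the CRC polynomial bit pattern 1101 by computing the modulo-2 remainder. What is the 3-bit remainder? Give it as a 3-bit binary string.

100

Modulo-2 division of 100000100000 by 1101:
  pos 0: 1000 XOR 1101 = 0101
  pos 1: 1010 XOR 1101 = 0111
  pos 2: 1110 XOR 1101 = 0011
  pos 4: 1110 XOR 1101 = 0011
  pos 6: 1100 XOR 1101 = 0001
Remainder = 100 (nonzero — an error is detected).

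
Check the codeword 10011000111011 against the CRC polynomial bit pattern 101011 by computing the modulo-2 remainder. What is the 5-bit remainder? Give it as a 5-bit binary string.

Modulo-2 division of 10011000111011 by 101011:
  pos 0: 100110 XOR 101011 = 001101
  pos 2: 110100 XOR 101011 = 011111
  pos 3: 111111 XOR 101011 = 010100
  pos 4: 101001 XOR 101011 = 000010
  pos 8: 101011 XOR 101011 = 000000
Remainder = 00000 (zero — the frame passes the CRC check).

00000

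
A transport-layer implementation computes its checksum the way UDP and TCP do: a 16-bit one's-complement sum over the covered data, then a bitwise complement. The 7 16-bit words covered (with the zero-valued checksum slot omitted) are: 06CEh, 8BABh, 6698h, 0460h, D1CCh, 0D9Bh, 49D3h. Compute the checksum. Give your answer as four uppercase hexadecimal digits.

One's-complement addition (fold any carry out of bit 15 back into bit 0):
  0x06CE + 0x8BAB = 0x09279
  0x9279 + 0x6698 = 0x0F911
  0xF911 + 0x0460 = 0x0FD71
  0xFD71 + 0xD1CC = 0x1CF3D → wrap carry → 0xCF3E
  0xCF3E + 0x0D9B = 0x0DCD9
  0xDCD9 + 0x49D3 = 0x126AC → wrap carry → 0x26AD
One's-complement sum = 0x26AD.
Checksum = ~0x26AD & 0xFFFF = 0xD952.

D952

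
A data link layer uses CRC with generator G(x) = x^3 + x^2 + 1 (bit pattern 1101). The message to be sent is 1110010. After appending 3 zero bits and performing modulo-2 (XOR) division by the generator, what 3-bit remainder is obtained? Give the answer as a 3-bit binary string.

Append 3 zeros: 1110010000. Divide by 1101 (XOR where the leading bit is 1):
  pos 0: 1110 XOR 1101 = 0011
  pos 2: 1101 XOR 1101 = 0000
Remainder (last 3 bits) = 000. This is the CRC / FCS.

000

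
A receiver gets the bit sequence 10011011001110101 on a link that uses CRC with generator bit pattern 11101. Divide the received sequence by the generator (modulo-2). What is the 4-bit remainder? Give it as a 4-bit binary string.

0000

Modulo-2 division of 10011011001110101 by 11101:
  pos 0: 10011 XOR 11101 = 01110
  pos 1: 11100 XOR 11101 = 00001
  pos 5: 11100 XOR 11101 = 00001
  pos 9: 11110 XOR 11101 = 00011
  pos 12: 11101 XOR 11101 = 00000
Remainder = 0000 (zero — the frame passes the CRC check).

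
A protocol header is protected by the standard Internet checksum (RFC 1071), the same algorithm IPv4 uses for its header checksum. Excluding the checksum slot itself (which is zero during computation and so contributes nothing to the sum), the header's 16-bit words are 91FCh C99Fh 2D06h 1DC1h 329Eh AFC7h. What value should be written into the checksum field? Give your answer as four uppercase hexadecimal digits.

One's-complement addition (fold any carry out of bit 15 back into bit 0):
  0x91FC + 0xC99F = 0x15B9B → wrap carry → 0x5B9C
  0x5B9C + 0x2D06 = 0x088A2
  0x88A2 + 0x1DC1 = 0x0A663
  0xA663 + 0x329E = 0x0D901
  0xD901 + 0xAFC7 = 0x188C8 → wrap carry → 0x88C9
One's-complement sum = 0x88C9.
Checksum = ~0x88C9 & 0xFFFF = 0x7736.

7736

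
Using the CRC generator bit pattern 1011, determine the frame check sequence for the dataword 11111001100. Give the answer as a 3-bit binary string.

001

Append 3 zeros: 11111001100000. Divide by 1011 (XOR where the leading bit is 1):
  pos 0: 1111 XOR 1011 = 0100
  pos 1: 1001 XOR 1011 = 0010
  pos 3: 1000 XOR 1011 = 0011
  pos 5: 1111 XOR 1011 = 0100
  pos 6: 1000 XOR 1011 = 0011
  pos 8: 1100 XOR 1011 = 0111
  pos 9: 1110 XOR 1011 = 0101
  pos 10: 1010 XOR 1011 = 0001
Remainder (last 3 bits) = 001. This is the CRC / FCS.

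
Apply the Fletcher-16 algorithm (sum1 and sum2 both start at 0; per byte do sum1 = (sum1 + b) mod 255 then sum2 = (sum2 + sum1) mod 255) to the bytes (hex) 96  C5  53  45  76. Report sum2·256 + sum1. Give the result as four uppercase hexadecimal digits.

Running sums (mod 255):
  after byte 0 (96): sum1=150, sum2=150
  after byte 1 (C5): sum1=92, sum2=242
  after byte 2 (53): sum1=175, sum2=162
  after byte 3 (45): sum1=244, sum2=151
  after byte 4 (76): sum1=107, sum2=3
Checksum = sum2·256 + sum1 = 3·256 + 107 = 875 = 0x036B.

036B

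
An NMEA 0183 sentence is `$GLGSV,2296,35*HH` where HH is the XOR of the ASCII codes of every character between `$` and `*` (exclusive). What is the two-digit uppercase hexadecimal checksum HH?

40

XOR the ASCII codes of the payload characters:
  'G' = 0x47 → acc = 0x47
  'L' = 0x4C → acc = 0x0B
  'G' = 0x47 → acc = 0x4C
  'S' = 0x53 → acc = 0x1F
  'V' = 0x56 → acc = 0x49
  ',' = 0x2C → acc = 0x65
  '2' = 0x32 → acc = 0x57
  '2' = 0x32 → acc = 0x65
  '9' = 0x39 → acc = 0x5C
  '6' = 0x36 → acc = 0x6A
  ',' = 0x2C → acc = 0x46
  '3' = 0x33 → acc = 0x75
  '5' = 0x35 → acc = 0x40
Checksum = 0x40.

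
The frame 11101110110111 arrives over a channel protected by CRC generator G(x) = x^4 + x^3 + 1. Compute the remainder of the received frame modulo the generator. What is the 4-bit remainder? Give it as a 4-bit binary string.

Modulo-2 division of 11101110110111 by 11001:
  pos 0: 11101 XOR 11001 = 00100
  pos 2: 10011 XOR 11001 = 01010
  pos 3: 10100 XOR 11001 = 01101
  pos 4: 11011 XOR 11001 = 00010
  pos 7: 10101 XOR 11001 = 01100
  pos 8: 11001 XOR 11001 = 00000
Remainder = 0001 (nonzero — an error is detected).

0001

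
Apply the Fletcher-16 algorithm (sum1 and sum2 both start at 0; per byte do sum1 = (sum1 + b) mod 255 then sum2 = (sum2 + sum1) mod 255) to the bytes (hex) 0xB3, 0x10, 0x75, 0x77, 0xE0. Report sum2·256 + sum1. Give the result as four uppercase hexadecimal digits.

Running sums (mod 255):
  after byte 0 (0xB3): sum1=179, sum2=179
  after byte 1 (0x10): sum1=195, sum2=119
  after byte 2 (0x75): sum1=57, sum2=176
  after byte 3 (0x77): sum1=176, sum2=97
  after byte 4 (0xE0): sum1=145, sum2=242
Checksum = sum2·256 + sum1 = 242·256 + 145 = 62097 = 0xF291.

F291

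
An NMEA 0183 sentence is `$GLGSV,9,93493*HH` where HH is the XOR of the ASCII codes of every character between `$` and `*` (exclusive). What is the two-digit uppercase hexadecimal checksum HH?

44

XOR the ASCII codes of the payload characters:
  'G' = 0x47 → acc = 0x47
  'L' = 0x4C → acc = 0x0B
  'G' = 0x47 → acc = 0x4C
  'S' = 0x53 → acc = 0x1F
  'V' = 0x56 → acc = 0x49
  ',' = 0x2C → acc = 0x65
  '9' = 0x39 → acc = 0x5C
  ',' = 0x2C → acc = 0x70
  '9' = 0x39 → acc = 0x49
  '3' = 0x33 → acc = 0x7A
  '4' = 0x34 → acc = 0x4E
  '9' = 0x39 → acc = 0x77
  '3' = 0x33 → acc = 0x44
Checksum = 0x44.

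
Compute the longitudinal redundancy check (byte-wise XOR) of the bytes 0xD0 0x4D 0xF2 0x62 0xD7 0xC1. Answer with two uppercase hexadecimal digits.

XOR the bytes together:
  start with 0xD0
  0xD0 ⊕ 0x4D = 0x9D
  0x9D ⊕ 0xF2 = 0x6F
  0x6F ⊕ 0x62 = 0x0D
  0x0D ⊕ 0xD7 = 0xDA
  0xDA ⊕ 0xC1 = 0x1B

1B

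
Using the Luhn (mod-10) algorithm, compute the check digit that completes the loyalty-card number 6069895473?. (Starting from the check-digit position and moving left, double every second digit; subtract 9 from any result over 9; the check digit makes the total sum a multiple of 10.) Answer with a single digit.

6

Partial digits right→left: 3 7 4 5 9 8 9 6 0 6
Double every second digit counting from the check-digit position (so the 1st, 3rd, 5th, ... of the partial from the right).
  doubled (with −9 where >9): 6 8 9 9 0 → sum 32
  kept as-is: 7 5 8 6 6 → sum 32
Total = 32 + 32 = 64.
Check digit = (10 − (64 mod 10)) mod 10 = 6.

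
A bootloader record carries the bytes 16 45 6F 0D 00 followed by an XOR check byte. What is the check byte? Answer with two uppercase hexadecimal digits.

XOR the bytes together:
  start with 0x16
  0x16 ⊕ 0x45 = 0x53
  0x53 ⊕ 0x6F = 0x3C
  0x3C ⊕ 0x0D = 0x31
  0x31 ⊕ 0x00 = 0x31

31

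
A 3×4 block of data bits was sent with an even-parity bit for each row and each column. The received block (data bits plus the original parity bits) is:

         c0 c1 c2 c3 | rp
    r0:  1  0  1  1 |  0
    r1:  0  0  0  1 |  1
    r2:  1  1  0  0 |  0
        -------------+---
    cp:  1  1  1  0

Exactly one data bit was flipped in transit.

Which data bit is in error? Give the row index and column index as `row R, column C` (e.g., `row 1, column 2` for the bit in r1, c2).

row 0, column 0

Recompute each row's even parity and compare to rp:
  r0: data parity 1, sent rp 0 → mismatch
  r1: data parity 1, sent rp 1 → ok
  r2: data parity 0, sent rp 0 → ok
Recompute each column's even parity and compare to cp:
  c0: data parity 0, sent cp 1 → mismatch
  c1: data parity 1, sent cp 1 → ok
  c2: data parity 1, sent cp 1 → ok
  c3: data parity 0, sent cp 0 → ok
Exactly one row (r0) and one column (c0) fail → the flipped bit is at their intersection.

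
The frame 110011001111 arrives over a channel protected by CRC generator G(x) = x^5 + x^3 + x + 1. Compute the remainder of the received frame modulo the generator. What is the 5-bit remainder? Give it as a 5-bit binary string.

00000

Modulo-2 division of 110011001111 by 101011:
  pos 0: 110011 XOR 101011 = 011000
  pos 1: 110000 XOR 101011 = 011011
  pos 2: 110110 XOR 101011 = 011101
  pos 3: 111011 XOR 101011 = 010000
  pos 4: 100001 XOR 101011 = 001010
  pos 6: 101011 XOR 101011 = 000000
Remainder = 00000 (zero — the frame passes the CRC check).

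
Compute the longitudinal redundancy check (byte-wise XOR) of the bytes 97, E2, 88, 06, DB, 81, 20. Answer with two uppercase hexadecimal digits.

XOR the bytes together:
  start with 0x97
  0x97 ⊕ 0xE2 = 0x75
  0x75 ⊕ 0x88 = 0xFD
  0xFD ⊕ 0x06 = 0xFB
  0xFB ⊕ 0xDB = 0x20
  0x20 ⊕ 0x81 = 0xA1
  0xA1 ⊕ 0x20 = 0x81

81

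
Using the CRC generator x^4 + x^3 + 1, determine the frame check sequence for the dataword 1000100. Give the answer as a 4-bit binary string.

Append 4 zeros: 10001000000. Divide by 11001 (XOR where the leading bit is 1):
  pos 0: 10001 XOR 11001 = 01000
  pos 1: 10000 XOR 11001 = 01001
  pos 2: 10010 XOR 11001 = 01011
  pos 3: 10110 XOR 11001 = 01111
  pos 4: 11110 XOR 11001 = 00111
  pos 6: 11100 XOR 11001 = 00101
Remainder (last 4 bits) = 0101. This is the CRC / FCS.

0101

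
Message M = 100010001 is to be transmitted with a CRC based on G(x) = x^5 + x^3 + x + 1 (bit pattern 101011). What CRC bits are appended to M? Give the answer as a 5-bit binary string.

01000

Append 5 zeros: 10001000100000. Divide by 101011 (XOR where the leading bit is 1):
  pos 0: 100010 XOR 101011 = 001001
  pos 2: 100100 XOR 101011 = 001111
  pos 4: 111110 XOR 101011 = 010101
  pos 5: 101010 XOR 101011 = 000001
Remainder (last 5 bits) = 01000. This is the CRC / FCS.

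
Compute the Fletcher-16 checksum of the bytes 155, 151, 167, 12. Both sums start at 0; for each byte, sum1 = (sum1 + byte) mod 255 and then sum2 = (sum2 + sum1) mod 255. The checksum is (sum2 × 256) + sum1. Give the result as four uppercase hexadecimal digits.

Running sums (mod 255):
  after byte 0 (155): sum1=155, sum2=155
  after byte 1 (151): sum1=51, sum2=206
  after byte 2 (167): sum1=218, sum2=169
  after byte 3 (12): sum1=230, sum2=144
Checksum = sum2·256 + sum1 = 144·256 + 230 = 37094 = 0x90E6.

90E6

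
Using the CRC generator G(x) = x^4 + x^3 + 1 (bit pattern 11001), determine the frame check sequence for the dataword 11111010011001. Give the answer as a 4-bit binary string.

Append 4 zeros: 111110100110010000. Divide by 11001 (XOR where the leading bit is 1):
  pos 0: 11111 XOR 11001 = 00110
  pos 2: 11001 XOR 11001 = 00000
  pos 9: 11001 XOR 11001 = 00000
Remainder (last 4 bits) = 0000. This is the CRC / FCS.

0000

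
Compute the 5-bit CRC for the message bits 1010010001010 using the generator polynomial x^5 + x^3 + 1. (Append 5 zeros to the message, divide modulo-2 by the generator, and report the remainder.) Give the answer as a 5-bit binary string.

Append 5 zeros: 101001000101000000. Divide by 101001 (XOR where the leading bit is 1):
  pos 0: 101001 XOR 101001 = 000000
  pos 9: 101000 XOR 101001 = 000001
Remainder (last 5 bits) = 01000. This is the CRC / FCS.

01000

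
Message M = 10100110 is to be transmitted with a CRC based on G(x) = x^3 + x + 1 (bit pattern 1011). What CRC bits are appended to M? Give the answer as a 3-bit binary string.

000

Append 3 zeros: 10100110000. Divide by 1011 (XOR where the leading bit is 1):
  pos 0: 1010 XOR 1011 = 0001
  pos 3: 1011 XOR 1011 = 0000
Remainder (last 3 bits) = 000. This is the CRC / FCS.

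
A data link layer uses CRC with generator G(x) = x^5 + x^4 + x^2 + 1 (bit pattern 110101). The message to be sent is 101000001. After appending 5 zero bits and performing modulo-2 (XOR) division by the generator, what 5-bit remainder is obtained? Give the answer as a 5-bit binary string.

Append 5 zeros: 10100000100000. Divide by 110101 (XOR where the leading bit is 1):
  pos 0: 101000 XOR 110101 = 011101
  pos 1: 111010 XOR 110101 = 001111
  pos 3: 111101 XOR 110101 = 001000
  pos 5: 100000 XOR 110101 = 010101
  pos 6: 101010 XOR 110101 = 011111
  pos 7: 111110 XOR 110101 = 001011
Remainder (last 5 bits) = 10110. This is the CRC / FCS.

10110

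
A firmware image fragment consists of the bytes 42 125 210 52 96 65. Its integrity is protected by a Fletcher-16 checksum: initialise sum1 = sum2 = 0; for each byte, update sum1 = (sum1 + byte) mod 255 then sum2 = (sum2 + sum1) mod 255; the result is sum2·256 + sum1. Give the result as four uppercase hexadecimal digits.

5A50

Running sums (mod 255):
  after byte 0 (42): sum1=42, sum2=42
  after byte 1 (125): sum1=167, sum2=209
  after byte 2 (210): sum1=122, sum2=76
  after byte 3 (52): sum1=174, sum2=250
  after byte 4 (96): sum1=15, sum2=10
  after byte 5 (65): sum1=80, sum2=90
Checksum = sum2·256 + sum1 = 90·256 + 80 = 23120 = 0x5A50.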